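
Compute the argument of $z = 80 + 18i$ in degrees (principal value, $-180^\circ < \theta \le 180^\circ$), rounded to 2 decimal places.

θ = arctan(b/a) = arctan(18/80) (quadrant-adjusted) = 12.68°


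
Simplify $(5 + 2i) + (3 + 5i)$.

(5 + 3) + (2 + 5)i = 8 + 7i


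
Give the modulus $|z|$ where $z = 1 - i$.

|z| = sqrt(a^2 + b^2) = sqrt(1^2 + (-1)^2) = sqrt(2) = sqrt(2)


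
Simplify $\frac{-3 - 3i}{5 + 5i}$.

Multiply numerator and denominator by conjugate (5 - 5i):
= (-3 - 3i)(5 - 5i) / (5^2 + 5^2)
= (-30) / 50
Divide through by 10: (-3) / 5
= -3/5


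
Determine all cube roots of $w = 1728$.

|w| = 1728, arg(w) = 0°
Root modulus = 1728^(1/3) = 12
Root arguments: θ_k = (0° + 360°k)/3 for k = 0, 1, ..., 2
Roots: 12, -6 + 6*sqrt(3)i, -6 - 6*sqrt(3)i


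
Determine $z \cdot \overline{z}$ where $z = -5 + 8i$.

z * conjugate(z) = |z|^2 = a^2 + b^2
= (-5)^2 + 8^2 = 89


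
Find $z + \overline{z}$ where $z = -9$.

z + conjugate(z) = (a + bi) + (a - bi) = 2a
= 2 * (-9) = -18


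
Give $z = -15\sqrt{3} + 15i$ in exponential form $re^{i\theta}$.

r = |z| = sqrt((-15*sqrt(3))^2 + (15)^2) = sqrt(675 + 225) = sqrt(900) = 30
θ = arctan(b/a) = arctan(15/-25.9808) (quadrant-adjusted) = 150° = 5π/6
z = 30e^(i*5π/6)


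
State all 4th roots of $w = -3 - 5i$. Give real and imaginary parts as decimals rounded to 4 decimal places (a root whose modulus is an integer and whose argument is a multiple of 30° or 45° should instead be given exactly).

|w| = sqrt(34) ≈ 5.830952, arg(w) ≈ 239.036243°
Root modulus = sqrt(34)^(1/4) ≈ 1.553942
Root arguments: θ_k = (arg(w) + 360°k)/4 for k = 0, 1, ..., 3
Compute each root as (root modulus)(cos θ_k + i sin θ_k) using full-precision intermediates, then round to 4 decimal places.
Roots: 0.7826 + 1.3425i, -1.3425 + 0.7826i, -0.7826 - 1.3425i, 1.3425 - 0.7826i


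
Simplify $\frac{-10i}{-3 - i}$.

Multiply numerator and denominator by conjugate (-3 + i):
= (-10i)(-3 + i) / ((-3)^2 + (-1)^2)
= (10 + 30i) / 10
= 1 + 3i


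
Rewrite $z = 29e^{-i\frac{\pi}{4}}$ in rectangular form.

a = r cos θ = 29 * sqrt(2)/2 = 29*sqrt(2)/2
b = r sin θ = 29 * -sqrt(2)/2 = -29*sqrt(2)/2
z = 29*sqrt(2)/2 - (29*sqrt(2)/2)i


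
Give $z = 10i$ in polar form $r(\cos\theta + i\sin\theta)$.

r = |z| = sqrt(a^2 + b^2) = sqrt((0)^2 + (10)^2) = sqrt(0 + 100) = sqrt(100) = 10
a = 0 and b > 0, so z lies on the positive imaginary axis: θ = 90°
z = 10(cos 90° + i sin 90°)


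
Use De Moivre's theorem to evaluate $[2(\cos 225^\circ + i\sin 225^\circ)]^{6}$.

By De Moivre: z^n = r^n(cos(nθ) + i sin(nθ))
= 2^6(cos(6*225°) + i sin(6*225°))
= 64(cos 270° + i sin 270°)
= -64i


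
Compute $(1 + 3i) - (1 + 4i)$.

(1 - 1) + (3 - 4)i = -i


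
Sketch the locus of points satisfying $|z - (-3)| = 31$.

|z - z0| = r describes a circle centered at z0 with radius r
Here z0 = -3 and r = 31
Locus: Circle centered at (-3, 0) with radius 31


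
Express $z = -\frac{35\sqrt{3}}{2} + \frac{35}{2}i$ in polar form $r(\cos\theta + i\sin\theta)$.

r = |z| = sqrt(a^2 + b^2) = sqrt((-35*sqrt(3)/2)^2 + (35/2)^2) = sqrt(3675/4 + 1225/4) = sqrt(1225) = 35
θ = arctan(b/a) = arctan(17.5/-30.3109) (quadrant-adjusted) = 150°
z = 35(cos 150° + i sin 150°)


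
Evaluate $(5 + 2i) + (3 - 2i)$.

(5 + 3) + (2 + (-2))i = 8


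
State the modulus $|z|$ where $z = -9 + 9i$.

|z| = sqrt(a^2 + b^2) = sqrt((-9)^2 + 9^2) = sqrt(162) = sqrt(162)


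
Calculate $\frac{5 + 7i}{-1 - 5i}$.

Multiply numerator and denominator by conjugate (-1 + 5i):
= (5 + 7i)(-1 + 5i) / ((-1)^2 + (-5)^2)
= (-40 + 18i) / 26
Divide through by 2: (-20 + 9i) / 13
= -20/13 + (9/13)i


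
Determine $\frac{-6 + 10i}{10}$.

Divisor is real, so divide each part by 10:
= -3/5 + i


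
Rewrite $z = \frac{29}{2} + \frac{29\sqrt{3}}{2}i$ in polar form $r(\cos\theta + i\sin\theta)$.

r = |z| = sqrt(a^2 + b^2) = sqrt((29/2)^2 + (29*sqrt(3)/2)^2) = sqrt(841/4 + 2523/4) = sqrt(841) = 29
θ = arctan(b/a) = arctan(25.1147/14.5) (quadrant-adjusted) = 60°
z = 29(cos 60° + i sin 60°)


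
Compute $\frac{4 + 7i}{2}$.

Divisor is real, so divide each part by 2:
= 2 + (7/2)i


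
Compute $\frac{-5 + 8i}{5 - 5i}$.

Multiply numerator and denominator by conjugate (5 + 5i):
= (-5 + 8i)(5 + 5i) / (5^2 + (-5)^2)
= (-65 + 15i) / 50
Divide through by 5: (-13 + 3i) / 10
= -13/10 + (3/10)i


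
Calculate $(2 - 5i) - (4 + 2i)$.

(2 - 4) + (-5 - 2)i = -2 - 7i


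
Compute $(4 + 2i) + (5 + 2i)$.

(4 + 5) + (2 + 2)i = 9 + 4i


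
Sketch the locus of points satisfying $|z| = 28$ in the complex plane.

|z| = 28 means sqrt(x^2 + y^2) = 28
This is a circle of radius 28 centered at the origin


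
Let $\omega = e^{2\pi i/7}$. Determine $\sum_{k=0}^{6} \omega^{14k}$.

Since 7 divides 14, ω^14 = (ω^7)^2 = 1^2 = 1, so every term is 1.
Sum = 7 · 1 = 7


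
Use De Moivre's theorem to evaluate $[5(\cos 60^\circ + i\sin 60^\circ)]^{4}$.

By De Moivre: z^n = r^n(cos(nθ) + i sin(nθ))
= 5^4(cos(4*60°) + i sin(4*60°))
= 625(cos 240° + i sin 240°)
= -625/2 - (625*sqrt(3)/2)i


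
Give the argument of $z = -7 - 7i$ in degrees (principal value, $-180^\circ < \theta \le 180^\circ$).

θ = arctan(b/a) = arctan(-7/-7) (quadrant-adjusted) = -135°


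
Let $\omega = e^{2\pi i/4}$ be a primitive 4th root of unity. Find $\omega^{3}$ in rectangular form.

ω^3 = e^(2πi·3/4) = e^(i·3π/2)
= cos(3π/2) + i sin(3π/2)
= -i


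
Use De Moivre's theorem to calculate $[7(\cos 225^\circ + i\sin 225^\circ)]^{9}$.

By De Moivre: z^n = r^n(cos(nθ) + i sin(nθ))
= 7^9(cos(9*225°) + i sin(9*225°))
= 40353607(cos 225° + i sin 225°)
= -40353607*sqrt(2)/2 - (40353607*sqrt(2)/2)i


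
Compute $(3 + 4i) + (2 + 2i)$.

(3 + 2) + (4 + 2)i = 5 + 6i


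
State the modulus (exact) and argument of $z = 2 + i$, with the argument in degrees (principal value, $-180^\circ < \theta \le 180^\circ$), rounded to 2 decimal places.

|z| = sqrt(2^2 + 1^2) = sqrt(5)
arg(z) = arctan(b/a) = arctan(1/2) (quadrant-adjusted) = 26.57°


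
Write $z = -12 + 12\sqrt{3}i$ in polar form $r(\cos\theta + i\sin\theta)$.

r = |z| = sqrt(a^2 + b^2) = sqrt((-12)^2 + (12*sqrt(3))^2) = sqrt(144 + 432) = sqrt(576) = 24
θ = arctan(b/a) = arctan(20.7846/-12) (quadrant-adjusted) = 120°
z = 24(cos 120° + i sin 120°)


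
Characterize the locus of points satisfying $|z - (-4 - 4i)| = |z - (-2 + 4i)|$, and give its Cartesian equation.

|z - z1| = |z - z2| means z is equidistant from z1 and z2,
i.e. the perpendicular bisector of the segment from (-4, -4) to (-2, 4) (midpoint (-3, 0)).
With z = x + yi, square both sides:
(x - (-4))^2 + (y - (-4))^2 = (x - (-2))^2 + (y - 4)^2
The x^2 and y^2 terms cancel: 4x + 16y = 20 - 32 = -12
Simplify: x + 4y = -3
Locus: Perpendicular bisector of the segment from (-4, -4) to (-2, 4): the line x + 4y = -3


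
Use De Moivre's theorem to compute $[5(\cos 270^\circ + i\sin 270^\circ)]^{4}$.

By De Moivre: z^n = r^n(cos(nθ) + i sin(nθ))
= 5^4(cos(4*270°) + i sin(4*270°))
= 625(cos 0° + i sin 0°)
= 625


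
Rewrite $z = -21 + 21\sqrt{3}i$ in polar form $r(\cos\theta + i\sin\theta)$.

r = |z| = sqrt(a^2 + b^2) = sqrt((-21)^2 + (21*sqrt(3))^2) = sqrt(441 + 1323) = sqrt(1764) = 42
θ = arctan(b/a) = arctan(36.3731/-21) (quadrant-adjusted) = 120°
z = 42(cos 120° + i sin 120°)


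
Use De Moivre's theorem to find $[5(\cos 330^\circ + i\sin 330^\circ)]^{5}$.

By De Moivre: z^n = r^n(cos(nθ) + i sin(nθ))
= 5^5(cos(5*330°) + i sin(5*330°))
= 3125(cos 210° + i sin 210°)
= -3125*sqrt(3)/2 - (3125/2)i


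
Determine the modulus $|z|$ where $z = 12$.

|z| = sqrt(a^2 + b^2) = sqrt(12^2 + 0^2) = sqrt(144) = 12


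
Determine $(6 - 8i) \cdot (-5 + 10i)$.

(a1*a2 - b1*b2) + (a1*b2 + b1*a2)i
= (-30 - (-80)) + (60 + 40)i
= 50 + 100i


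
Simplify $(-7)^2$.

(a + bi)^2 = a^2 - b^2 + 2abi
= (-7)^2 - 0^2 + 2*(-7)*0i
= 49


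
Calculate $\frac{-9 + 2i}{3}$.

Divisor is real, so divide each part by 3:
= -3 + (2/3)i


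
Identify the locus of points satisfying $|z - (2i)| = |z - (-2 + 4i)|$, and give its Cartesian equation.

|z - z1| = |z - z2| means z is equidistant from z1 and z2,
i.e. the perpendicular bisector of the segment from (0, 2) to (-2, 4) (midpoint (-1, 3)).
With z = x + yi, square both sides:
(x - 0)^2 + (y - 2)^2 = (x - (-2))^2 + (y - 4)^2
The x^2 and y^2 terms cancel: -4x + 4y = 20 - 4 = 16
Simplify: x - y = -4
Locus: Perpendicular bisector of the segment from (0, 2) to (-2, 4): the line x - y = -4


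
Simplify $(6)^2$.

(a + bi)^2 = a^2 - b^2 + 2abi
= 6^2 - 0^2 + 2*6*0i
= 36


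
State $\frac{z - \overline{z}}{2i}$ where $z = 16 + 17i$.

z - conjugate(z) = 2bi
(z - conjugate(z))/(2i) = 2bi/(2i) = b = 17


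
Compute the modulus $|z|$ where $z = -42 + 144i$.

|z| = sqrt(a^2 + b^2) = sqrt((-42)^2 + 144^2) = sqrt(22500) = 150


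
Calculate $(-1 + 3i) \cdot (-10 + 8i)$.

(a1*a2 - b1*b2) + (a1*b2 + b1*a2)i
= (10 - 24) + (-8 + (-30))i
= -14 - 38i


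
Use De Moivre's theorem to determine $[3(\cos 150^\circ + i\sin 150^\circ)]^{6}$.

By De Moivre: z^n = r^n(cos(nθ) + i sin(nθ))
= 3^6(cos(6*150°) + i sin(6*150°))
= 729(cos 180° + i sin 180°)
= -729


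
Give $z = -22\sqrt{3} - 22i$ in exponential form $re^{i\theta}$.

r = |z| = sqrt((-22*sqrt(3))^2 + (-22)^2) = sqrt(1452 + 484) = sqrt(1936) = 44
θ = arctan(b/a) = arctan(-22/-38.1051) (quadrant-adjusted) = -150° = -5π/6
z = 44e^(-i*5π/6)


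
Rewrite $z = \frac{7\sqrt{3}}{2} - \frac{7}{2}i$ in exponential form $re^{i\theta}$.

r = |z| = sqrt((7*sqrt(3)/2)^2 + (-7/2)^2) = sqrt(147/4 + 49/4) = sqrt(49) = 7
θ = arctan(b/a) = arctan(-3.5/6.0622) (quadrant-adjusted) = -30° = -π/6
z = 7e^(-i*π/6)


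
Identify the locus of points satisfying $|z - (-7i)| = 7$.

|z - z0| = r describes a circle centered at z0 with radius r
Here z0 = -7i and r = 7
Locus: Circle centered at (0, -7) with radius 7


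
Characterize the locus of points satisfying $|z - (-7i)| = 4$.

|z - z0| = r describes a circle centered at z0 with radius r
Here z0 = -7i and r = 4
Locus: Circle centered at (0, -7) with radius 4


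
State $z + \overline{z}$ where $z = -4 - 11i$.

z + conjugate(z) = (a + bi) + (a - bi) = 2a
= 2 * (-4) = -8


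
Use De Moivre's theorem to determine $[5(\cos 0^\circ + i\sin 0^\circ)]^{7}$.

By De Moivre: z^n = r^n(cos(nθ) + i sin(nθ))
= 5^7(cos(7*0°) + i sin(7*0°))
= 78125(cos 0° + i sin 0°)
= 78125


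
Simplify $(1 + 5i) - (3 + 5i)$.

(1 - 3) + (5 - 5)i = -2


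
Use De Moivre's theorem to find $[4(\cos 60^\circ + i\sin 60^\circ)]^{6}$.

By De Moivre: z^n = r^n(cos(nθ) + i sin(nθ))
= 4^6(cos(6*60°) + i sin(6*60°))
= 4096(cos 0° + i sin 0°)
= 4096


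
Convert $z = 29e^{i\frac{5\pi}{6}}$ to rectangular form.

a = r cos θ = 29 * -sqrt(3)/2 = -29*sqrt(3)/2
b = r sin θ = 29 * 1/2 = 29/2
z = -29*sqrt(3)/2 + (29/2)i


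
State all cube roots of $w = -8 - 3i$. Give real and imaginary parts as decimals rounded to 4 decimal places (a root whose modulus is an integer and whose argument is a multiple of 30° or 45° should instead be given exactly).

|w| = sqrt(73) ≈ 8.544004, arg(w) ≈ 200.556045°
Root modulus = sqrt(73)^(1/3) ≈ 2.044343
Root arguments: θ_k = (arg(w) + 360°k)/3 for k = 0, 1, ..., 2
Compute each root as (root modulus)(cos θ_k + i sin θ_k) using full-precision intermediates, then round to 4 decimal places.
Roots: 0.8036 + 1.8798i, -2.0297 - 0.2439i, 1.2261 - 1.6359i


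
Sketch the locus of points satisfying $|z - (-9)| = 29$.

|z - z0| = r describes a circle centered at z0 with radius r
Here z0 = -9 and r = 29
Locus: Circle centered at (-9, 0) with radius 29


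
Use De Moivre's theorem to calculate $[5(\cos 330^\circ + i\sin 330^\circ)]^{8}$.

By De Moivre: z^n = r^n(cos(nθ) + i sin(nθ))
= 5^8(cos(8*330°) + i sin(8*330°))
= 390625(cos 120° + i sin 120°)
= -390625/2 + (390625*sqrt(3)/2)i


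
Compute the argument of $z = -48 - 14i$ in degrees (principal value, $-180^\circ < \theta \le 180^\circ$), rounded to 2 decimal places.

θ = arctan(b/a) = arctan(-14/-48) (quadrant-adjusted) = -163.74°


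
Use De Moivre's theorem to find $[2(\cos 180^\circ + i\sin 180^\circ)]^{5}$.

By De Moivre: z^n = r^n(cos(nθ) + i sin(nθ))
= 2^5(cos(5*180°) + i sin(5*180°))
= 32(cos 180° + i sin 180°)
= -32


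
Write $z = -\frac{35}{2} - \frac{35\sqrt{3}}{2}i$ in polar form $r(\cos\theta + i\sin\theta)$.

r = |z| = sqrt(a^2 + b^2) = sqrt((-35/2)^2 + (-35*sqrt(3)/2)^2) = sqrt(1225/4 + 3675/4) = sqrt(1225) = 35
θ = arctan(b/a) = arctan(-30.3109/-17.5) (quadrant-adjusted) = 240°
z = 35(cos 240° + i sin 240°)


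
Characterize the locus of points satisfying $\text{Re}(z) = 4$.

Re(z) = x where z = x + yi; the equation x = 4 is satisfied by all points with that x-coordinate
Locus: Vertical line x = 4


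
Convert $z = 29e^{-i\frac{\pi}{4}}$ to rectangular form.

a = r cos θ = 29 * sqrt(2)/2 = 29*sqrt(2)/2
b = r sin θ = 29 * -sqrt(2)/2 = -29*sqrt(2)/2
z = 29*sqrt(2)/2 - (29*sqrt(2)/2)i


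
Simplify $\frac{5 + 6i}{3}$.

Divisor is real, so divide each part by 3:
= 5/3 + 2i


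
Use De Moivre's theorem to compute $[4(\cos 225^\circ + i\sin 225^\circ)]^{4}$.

By De Moivre: z^n = r^n(cos(nθ) + i sin(nθ))
= 4^4(cos(4*225°) + i sin(4*225°))
= 256(cos 180° + i sin 180°)
= -256


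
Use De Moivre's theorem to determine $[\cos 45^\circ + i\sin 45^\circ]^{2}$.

By De Moivre: z^n = r^n(cos(nθ) + i sin(nθ))
= 1^2(cos(2*45°) + i sin(2*45°))
= 1(cos 90° + i sin 90°)
= i


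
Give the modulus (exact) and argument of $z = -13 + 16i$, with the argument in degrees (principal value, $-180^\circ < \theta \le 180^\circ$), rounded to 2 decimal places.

|z| = sqrt((-13)^2 + 16^2) = sqrt(425)
arg(z) = arctan(b/a) = arctan(16/-13) (quadrant-adjusted) = 129.09°


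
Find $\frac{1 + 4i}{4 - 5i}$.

Multiply numerator and denominator by conjugate (4 + 5i):
= (1 + 4i)(4 + 5i) / (4^2 + (-5)^2)
= (-16 + 21i) / 41
= -16/41 + (21/41)i


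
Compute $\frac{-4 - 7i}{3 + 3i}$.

Multiply numerator and denominator by conjugate (3 - 3i):
= (-4 - 7i)(3 - 3i) / (3^2 + 3^2)
= (-33 - 9i) / 18
Divide through by 3: (-11 - 3i) / 6
= -11/6 - (1/2)i


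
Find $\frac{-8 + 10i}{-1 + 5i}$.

Multiply numerator and denominator by conjugate (-1 - 5i):
= (-8 + 10i)(-1 - 5i) / ((-1)^2 + 5^2)
= (58 + 30i) / 26
Divide through by 2: (29 + 15i) / 13
= 29/13 + (15/13)i


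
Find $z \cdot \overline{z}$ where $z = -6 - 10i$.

z * conjugate(z) = |z|^2 = a^2 + b^2
= (-6)^2 + (-10)^2 = 136


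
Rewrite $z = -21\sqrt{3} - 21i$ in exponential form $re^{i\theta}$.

r = |z| = sqrt((-21*sqrt(3))^2 + (-21)^2) = sqrt(1323 + 441) = sqrt(1764) = 42
θ = arctan(b/a) = arctan(-21/-36.3731) (quadrant-adjusted) = 210° = 7π/6
z = 42e^(i*7π/6)


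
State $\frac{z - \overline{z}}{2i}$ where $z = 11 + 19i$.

z - conjugate(z) = 2bi
(z - conjugate(z))/(2i) = 2bi/(2i) = b = 19


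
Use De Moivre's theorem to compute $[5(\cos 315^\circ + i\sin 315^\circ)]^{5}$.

By De Moivre: z^n = r^n(cos(nθ) + i sin(nθ))
= 5^5(cos(5*315°) + i sin(5*315°))
= 3125(cos 135° + i sin 135°)
= -3125*sqrt(2)/2 + (3125*sqrt(2)/2)i


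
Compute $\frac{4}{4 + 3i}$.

Multiply numerator and denominator by conjugate (4 - 3i):
= (4)(4 - 3i) / (4^2 + 3^2)
= (16 - 12i) / 25
= 16/25 - (12/25)i


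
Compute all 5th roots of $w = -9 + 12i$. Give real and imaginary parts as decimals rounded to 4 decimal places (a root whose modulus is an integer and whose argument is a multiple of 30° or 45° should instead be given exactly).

|w| = 15, arg(w) ≈ 126.869898°
Root modulus = 15^(1/5) ≈ 1.718772
Root arguments: θ_k = (arg(w) + 360°k)/5 for k = 0, 1, ..., 4
Compute each root as (root modulus)(cos θ_k + i sin θ_k) using full-precision intermediates, then round to 4 decimal places.
Roots: 1.5530 + 0.7365i, -0.2206 + 1.7046i, -1.6893 + 0.3169i, -0.8234 - 1.5087i, 1.1804 - 1.2494i


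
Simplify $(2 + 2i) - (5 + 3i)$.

(2 - 5) + (2 - 3)i = -3 - i


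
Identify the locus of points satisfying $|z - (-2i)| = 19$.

|z - z0| = r describes a circle centered at z0 with radius r
Here z0 = -2i and r = 19
Locus: Circle centered at (0, -2) with radius 19


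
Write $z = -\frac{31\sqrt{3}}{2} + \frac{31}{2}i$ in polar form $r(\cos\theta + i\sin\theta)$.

r = |z| = sqrt(a^2 + b^2) = sqrt((-31*sqrt(3)/2)^2 + (31/2)^2) = sqrt(2883/4 + 961/4) = sqrt(961) = 31
θ = arctan(b/a) = arctan(15.5/-26.8468) (quadrant-adjusted) = 150°
z = 31(cos 150° + i sin 150°)


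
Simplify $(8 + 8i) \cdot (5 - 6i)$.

(a1*a2 - b1*b2) + (a1*b2 + b1*a2)i
= (40 - (-48)) + (-48 + 40)i
= 88 - 8i


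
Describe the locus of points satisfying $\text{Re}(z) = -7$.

Re(z) = x where z = x + yi; the equation x = -7 is satisfied by all points with that x-coordinate
Locus: Vertical line x = -7


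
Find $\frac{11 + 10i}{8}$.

Divisor is real, so divide each part by 8:
= 11/8 + (5/4)i


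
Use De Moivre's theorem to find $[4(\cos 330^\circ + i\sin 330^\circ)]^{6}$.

By De Moivre: z^n = r^n(cos(nθ) + i sin(nθ))
= 4^6(cos(6*330°) + i sin(6*330°))
= 4096(cos 180° + i sin 180°)
= -4096


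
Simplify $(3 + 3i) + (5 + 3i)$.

(3 + 5) + (3 + 3)i = 8 + 6i


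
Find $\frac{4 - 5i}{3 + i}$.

Multiply numerator and denominator by conjugate (3 - i):
= (4 - 5i)(3 - i) / (3^2 + 1^2)
= (7 - 19i) / 10
= 7/10 - (19/10)i


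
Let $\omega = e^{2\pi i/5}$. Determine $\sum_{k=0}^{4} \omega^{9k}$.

Let ζ = ω^9 = e^(2πi·9/5). Since 5 ∤ 9, ζ ≠ 1.
Sum = Σ_{k=0}^{4} ζ^k = (ζ^5 - 1)/(ζ - 1) = (ω^{9·5} - 1)/(ζ - 1) = (1 - 1)/(ζ - 1) = 0


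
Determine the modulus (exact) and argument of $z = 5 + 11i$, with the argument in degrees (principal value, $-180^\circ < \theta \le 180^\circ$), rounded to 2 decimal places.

|z| = sqrt(5^2 + 11^2) = sqrt(146)
arg(z) = arctan(b/a) = arctan(11/5) (quadrant-adjusted) = 65.56°


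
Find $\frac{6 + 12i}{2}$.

Divisor is real, so divide each part by 2:
= 3 + 6i


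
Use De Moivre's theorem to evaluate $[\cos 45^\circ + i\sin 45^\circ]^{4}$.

By De Moivre: z^n = r^n(cos(nθ) + i sin(nθ))
= 1^4(cos(4*45°) + i sin(4*45°))
= 1(cos 180° + i sin 180°)
= -1


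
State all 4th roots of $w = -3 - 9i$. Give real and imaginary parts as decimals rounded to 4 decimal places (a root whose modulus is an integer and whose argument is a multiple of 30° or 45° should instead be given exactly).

|w| = sqrt(90) ≈ 9.486833, arg(w) ≈ 251.565051°
Root modulus = sqrt(90)^(1/4) ≈ 1.755013
Root arguments: θ_k = (arg(w) + 360°k)/4 for k = 0, 1, ..., 3
Compute each root as (root modulus)(cos θ_k + i sin θ_k) using full-precision intermediates, then round to 4 decimal places.
Roots: 0.7997 + 1.5622i, -1.5622 + 0.7997i, -0.7997 - 1.5622i, 1.5622 - 0.7997i


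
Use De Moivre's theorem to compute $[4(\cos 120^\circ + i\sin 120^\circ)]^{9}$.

By De Moivre: z^n = r^n(cos(nθ) + i sin(nθ))
= 4^9(cos(9*120°) + i sin(9*120°))
= 262144(cos 0° + i sin 0°)
= 262144


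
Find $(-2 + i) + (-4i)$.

(-2 + 0) + (1 + (-4))i = -2 - 3i


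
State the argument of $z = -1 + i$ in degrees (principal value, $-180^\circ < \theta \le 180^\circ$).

θ = arctan(b/a) = arctan(1/-1) (quadrant-adjusted) = 135°


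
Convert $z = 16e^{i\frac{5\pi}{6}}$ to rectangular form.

a = r cos θ = 16 * -sqrt(3)/2 = -8*sqrt(3)
b = r sin θ = 16 * 1/2 = 8
z = -8*sqrt(3) + 8i


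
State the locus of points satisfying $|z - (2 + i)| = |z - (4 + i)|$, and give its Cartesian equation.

|z - z1| = |z - z2| means z is equidistant from z1 and z2,
i.e. the perpendicular bisector of the segment from (2, 1) to (4, 1) (midpoint (3, 1)).
With z = x + yi, square both sides:
(x - 2)^2 + (y - 1)^2 = (x - 4)^2 + (y - 1)^2
The x^2 and y^2 terms cancel: 4x + 0y = 17 - 5 = 12
Simplify: x = 3
Locus: Perpendicular bisector of the segment from (2, 1) to (4, 1): the line x = 3


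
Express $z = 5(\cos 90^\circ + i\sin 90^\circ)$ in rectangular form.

a = r cos θ = 5 * 0 = 0
b = r sin θ = 5 * 1 = 5
z = 5i


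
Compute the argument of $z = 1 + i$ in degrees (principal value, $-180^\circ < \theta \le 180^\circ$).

θ = arctan(b/a) = arctan(1/1) (quadrant-adjusted) = 45°


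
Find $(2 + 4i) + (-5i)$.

(2 + 0) + (4 + (-5))i = 2 - i


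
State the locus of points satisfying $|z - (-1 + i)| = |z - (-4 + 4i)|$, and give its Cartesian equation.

|z - z1| = |z - z2| means z is equidistant from z1 and z2,
i.e. the perpendicular bisector of the segment from (-1, 1) to (-4, 4) (midpoint (-5/2, 5/2)).
With z = x + yi, square both sides:
(x - (-1))^2 + (y - 1)^2 = (x - (-4))^2 + (y - 4)^2
The x^2 and y^2 terms cancel: -6x + 6y = 32 - 2 = 30
Simplify: x - y = -5
Locus: Perpendicular bisector of the segment from (-1, 1) to (-4, 4): the line x - y = -5


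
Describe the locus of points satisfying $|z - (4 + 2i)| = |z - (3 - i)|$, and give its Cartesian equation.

|z - z1| = |z - z2| means z is equidistant from z1 and z2,
i.e. the perpendicular bisector of the segment from (4, 2) to (3, -1) (midpoint (7/2, 1/2)).
With z = x + yi, square both sides:
(x - 4)^2 + (y - 2)^2 = (x - 3)^2 + (y - (-1))^2
The x^2 and y^2 terms cancel: -2x + (-6)y = 10 - 20 = -10
Simplify: x + 3y = 5
Locus: Perpendicular bisector of the segment from (4, 2) to (3, -1): the line x + 3y = 5


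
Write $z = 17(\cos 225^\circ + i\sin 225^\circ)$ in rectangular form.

a = r cos θ = 17 * -sqrt(2)/2 = -17*sqrt(2)/2
b = r sin θ = 17 * -sqrt(2)/2 = -17*sqrt(2)/2
z = -17*sqrt(2)/2 - (17*sqrt(2)/2)i


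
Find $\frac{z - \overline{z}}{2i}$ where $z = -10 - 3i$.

z - conjugate(z) = 2bi
(z - conjugate(z))/(2i) = 2bi/(2i) = b = -3


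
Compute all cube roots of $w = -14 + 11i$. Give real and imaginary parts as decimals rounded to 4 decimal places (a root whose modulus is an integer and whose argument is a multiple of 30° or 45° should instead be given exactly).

|w| = sqrt(317) ≈ 17.804494, arg(w) ≈ 141.842773°
Root modulus = sqrt(317)^(1/3) ≈ 2.611218
Root arguments: θ_k = (arg(w) + 360°k)/3 for k = 0, 1, ..., 2
Compute each root as (root modulus)(cos θ_k + i sin θ_k) using full-precision intermediates, then round to 4 decimal places.
Roots: 1.7715 + 1.9184i, -2.5471 + 0.5749i, 0.7757 - 2.4933i


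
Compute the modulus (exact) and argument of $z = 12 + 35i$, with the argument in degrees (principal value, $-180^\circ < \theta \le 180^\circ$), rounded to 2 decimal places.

|z| = sqrt(12^2 + 35^2) = 37
arg(z) = arctan(b/a) = arctan(35/12) (quadrant-adjusted) = 71.08°


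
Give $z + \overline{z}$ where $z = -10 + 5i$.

z + conjugate(z) = (a + bi) + (a - bi) = 2a
= 2 * (-10) = -20


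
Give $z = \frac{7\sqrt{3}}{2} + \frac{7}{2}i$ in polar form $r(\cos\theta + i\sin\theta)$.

r = |z| = sqrt(a^2 + b^2) = sqrt((7*sqrt(3)/2)^2 + (7/2)^2) = sqrt(147/4 + 49/4) = sqrt(49) = 7
θ = arctan(b/a) = arctan(3.5/6.0622) (quadrant-adjusted) = 30°
z = 7(cos 30° + i sin 30°)


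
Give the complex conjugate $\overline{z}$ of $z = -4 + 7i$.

If z = a + bi, then conjugate(z) = a - bi
conjugate(-4 + 7i) = -4 - 7i


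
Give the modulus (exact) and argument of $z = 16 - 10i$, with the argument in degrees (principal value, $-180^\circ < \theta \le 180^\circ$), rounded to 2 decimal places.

|z| = sqrt(16^2 + (-10)^2) = sqrt(356)
arg(z) = arctan(b/a) = arctan(-10/16) (quadrant-adjusted) = -32.01°


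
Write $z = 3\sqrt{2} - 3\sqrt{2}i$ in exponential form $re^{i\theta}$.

r = |z| = sqrt((3*sqrt(2))^2 + (-3*sqrt(2))^2) = sqrt(18 + 18) = sqrt(36) = 6
θ = arctan(b/a) = arctan(-4.2426/4.2426) (quadrant-adjusted) = -45° = -π/4
z = 6e^(-i*π/4)


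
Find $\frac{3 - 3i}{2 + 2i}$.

Multiply numerator and denominator by conjugate (2 - 2i):
= (3 - 3i)(2 - 2i) / (2^2 + 2^2)
= (-12i) / 8
Divide through by 4: (-3i) / 2
= 0 - (3/2)i


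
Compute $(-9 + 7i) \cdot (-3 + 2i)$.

(a1*a2 - b1*b2) + (a1*b2 + b1*a2)i
= (27 - 14) + (-18 + (-21))i
= 13 - 39i


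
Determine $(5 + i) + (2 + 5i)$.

(5 + 2) + (1 + 5)i = 7 + 6i


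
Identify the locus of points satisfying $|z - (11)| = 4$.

|z - z0| = r describes a circle centered at z0 with radius r
Here z0 = 11 and r = 4
Locus: Circle centered at (11, 0) with radius 4


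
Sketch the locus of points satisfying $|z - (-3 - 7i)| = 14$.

|z - z0| = r describes a circle centered at z0 with radius r
Here z0 = -3 - 7i and r = 14
Locus: Circle centered at (-3, -7) with radius 14


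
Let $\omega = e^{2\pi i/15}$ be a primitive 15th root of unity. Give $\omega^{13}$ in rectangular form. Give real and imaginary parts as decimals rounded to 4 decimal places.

ω^13 = e^(2πi·13/15) = e^(i·26π/15)
= cos(26π/15) + i sin(26π/15)
= 0.6691 - 0.7431i


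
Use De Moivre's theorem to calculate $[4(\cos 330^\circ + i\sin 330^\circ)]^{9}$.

By De Moivre: z^n = r^n(cos(nθ) + i sin(nθ))
= 4^9(cos(9*330°) + i sin(9*330°))
= 262144(cos 90° + i sin 90°)
= 262144i


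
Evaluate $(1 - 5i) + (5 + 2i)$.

(1 + 5) + (-5 + 2)i = 6 - 3i


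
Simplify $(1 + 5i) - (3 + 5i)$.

(1 - 3) + (5 - 5)i = -2


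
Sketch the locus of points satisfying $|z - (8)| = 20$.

|z - z0| = r describes a circle centered at z0 with radius r
Here z0 = 8 and r = 20
Locus: Circle centered at (8, 0) with radius 20


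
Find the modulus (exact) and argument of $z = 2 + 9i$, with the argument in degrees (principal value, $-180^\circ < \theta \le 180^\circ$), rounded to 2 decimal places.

|z| = sqrt(2^2 + 9^2) = sqrt(85)
arg(z) = arctan(b/a) = arctan(9/2) (quadrant-adjusted) = 77.47°


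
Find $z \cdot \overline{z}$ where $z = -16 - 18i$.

z * conjugate(z) = |z|^2 = a^2 + b^2
= (-16)^2 + (-18)^2 = 580


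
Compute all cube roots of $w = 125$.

|w| = 125, arg(w) = 0°
Root modulus = 125^(1/3) = 5
Root arguments: θ_k = (0° + 360°k)/3 for k = 0, 1, ..., 2
Roots: 5, -5/2 + (5*sqrt(3)/2)i, -5/2 - (5*sqrt(3)/2)i


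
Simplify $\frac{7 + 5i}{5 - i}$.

Multiply numerator and denominator by conjugate (5 + i):
= (7 + 5i)(5 + i) / (5^2 + (-1)^2)
= (30 + 32i) / 26
Divide through by 2: (15 + 16i) / 13
= 15/13 + (16/13)i


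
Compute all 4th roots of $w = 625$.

|w| = 625, arg(w) = 0°
Root modulus = 625^(1/4) = 5
Root arguments: θ_k = (0° + 360°k)/4 for k = 0, 1, ..., 3
Roots: 5, 5i, -5, -5i


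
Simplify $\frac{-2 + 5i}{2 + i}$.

Multiply numerator and denominator by conjugate (2 - i):
= (-2 + 5i)(2 - i) / (2^2 + 1^2)
= (1 + 12i) / 5
= 1/5 + (12/5)i


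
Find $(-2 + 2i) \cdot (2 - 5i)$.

(a1*a2 - b1*b2) + (a1*b2 + b1*a2)i
= (-4 - (-10)) + (10 + 4)i
= 6 + 14i


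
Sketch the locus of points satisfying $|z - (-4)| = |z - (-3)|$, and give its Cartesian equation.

|z - z1| = |z - z2| means z is equidistant from z1 and z2,
i.e. the perpendicular bisector of the segment from (-4, 0) to (-3, 0) (midpoint (-7/2, 0)).
With z = x + yi, square both sides:
(x - (-4))^2 + (y - 0)^2 = (x - (-3))^2 + (y - 0)^2
The x^2 and y^2 terms cancel: 2x + 0y = 9 - 16 = -7
Simplify: x = -7/2
Locus: Perpendicular bisector of the segment from (-4, 0) to (-3, 0): the line x = -7/2


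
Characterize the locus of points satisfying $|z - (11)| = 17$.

|z - z0| = r describes a circle centered at z0 with radius r
Here z0 = 11 and r = 17
Locus: Circle centered at (11, 0) with radius 17


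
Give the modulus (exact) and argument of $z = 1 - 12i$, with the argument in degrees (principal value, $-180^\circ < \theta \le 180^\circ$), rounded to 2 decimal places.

|z| = sqrt(1^2 + (-12)^2) = sqrt(145)
arg(z) = arctan(b/a) = arctan(-12/1) (quadrant-adjusted) = -85.24°


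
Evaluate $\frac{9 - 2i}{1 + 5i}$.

Multiply numerator and denominator by conjugate (1 - 5i):
= (9 - 2i)(1 - 5i) / (1^2 + 5^2)
= (-1 - 47i) / 26
= -1/26 - (47/26)i


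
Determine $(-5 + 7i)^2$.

(a + bi)^2 = a^2 - b^2 + 2abi
= (-5)^2 - 7^2 + 2*(-5)*7i
= -24 - 70i


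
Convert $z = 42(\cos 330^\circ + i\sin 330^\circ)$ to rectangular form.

a = r cos θ = 42 * sqrt(3)/2 = 21*sqrt(3)
b = r sin θ = 42 * -1/2 = -21
z = 21*sqrt(3) - 21i


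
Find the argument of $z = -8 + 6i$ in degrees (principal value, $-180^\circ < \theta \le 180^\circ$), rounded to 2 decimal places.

θ = arctan(b/a) = arctan(6/-8) (quadrant-adjusted) = 143.13°


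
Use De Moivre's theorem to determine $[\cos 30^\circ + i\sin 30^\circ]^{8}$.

By De Moivre: z^n = r^n(cos(nθ) + i sin(nθ))
= 1^8(cos(8*30°) + i sin(8*30°))
= 1(cos 240° + i sin 240°)
= -1/2 - (sqrt(3)/2)i


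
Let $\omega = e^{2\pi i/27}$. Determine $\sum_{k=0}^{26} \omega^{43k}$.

Let ζ = ω^43 = e^(2πi·43/27). Since 27 ∤ 43, ζ ≠ 1.
Sum = Σ_{k=0}^{26} ζ^k = (ζ^27 - 1)/(ζ - 1) = (ω^{43·27} - 1)/(ζ - 1) = (1 - 1)/(ζ - 1) = 0


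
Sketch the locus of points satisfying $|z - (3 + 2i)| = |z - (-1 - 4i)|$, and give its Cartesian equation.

|z - z1| = |z - z2| means z is equidistant from z1 and z2,
i.e. the perpendicular bisector of the segment from (3, 2) to (-1, -4) (midpoint (1, -1)).
With z = x + yi, square both sides:
(x - 3)^2 + (y - 2)^2 = (x - (-1))^2 + (y - (-4))^2
The x^2 and y^2 terms cancel: -8x + (-12)y = 17 - 13 = 4
Simplify: 2x + 3y = -1
Locus: Perpendicular bisector of the segment from (3, 2) to (-1, -4): the line 2x + 3y = -1


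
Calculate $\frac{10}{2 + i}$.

Multiply numerator and denominator by conjugate (2 - i):
= (10)(2 - i) / (2^2 + 1^2)
= (20 - 10i) / 5
= 4 - 2i


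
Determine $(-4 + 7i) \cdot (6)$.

(a1*a2 - b1*b2) + (a1*b2 + b1*a2)i
= (-24 - 0) + (0 + 42)i
= -24 + 42i


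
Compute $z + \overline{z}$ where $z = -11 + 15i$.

z + conjugate(z) = (a + bi) + (a - bi) = 2a
= 2 * (-11) = -22


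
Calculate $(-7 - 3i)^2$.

(a + bi)^2 = a^2 - b^2 + 2abi
= (-7)^2 - (-3)^2 + 2*(-7)*(-3)i
= 40 + 42i


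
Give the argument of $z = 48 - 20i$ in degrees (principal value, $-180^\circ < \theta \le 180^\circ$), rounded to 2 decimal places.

θ = arctan(b/a) = arctan(-20/48) (quadrant-adjusted) = -22.62°


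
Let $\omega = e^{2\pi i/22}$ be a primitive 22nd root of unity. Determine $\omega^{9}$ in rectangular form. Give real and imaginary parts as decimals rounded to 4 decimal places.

ω^9 = e^(2πi·9/22) = e^(i·9π/11)
= cos(9π/11) + i sin(9π/11)
= -0.8413 + 0.5406i


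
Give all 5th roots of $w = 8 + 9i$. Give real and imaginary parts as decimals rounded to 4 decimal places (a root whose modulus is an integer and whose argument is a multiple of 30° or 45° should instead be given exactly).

|w| = sqrt(145) ≈ 12.041595, arg(w) ≈ 48.366461°
Root modulus = sqrt(145)^(1/5) ≈ 1.644890
Root arguments: θ_k = (arg(w) + 360°k)/5 for k = 0, 1, ..., 4
Compute each root as (root modulus)(cos θ_k + i sin θ_k) using full-precision intermediates, then round to 4 decimal places.
Roots: 1.6215 + 0.2764i, 0.2382 + 1.6275i, -1.4743 + 0.7295i, -1.1494 - 1.1767i, 0.7639 - 1.4567i


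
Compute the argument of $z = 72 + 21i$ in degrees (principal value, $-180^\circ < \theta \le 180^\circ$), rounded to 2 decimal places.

θ = arctan(b/a) = arctan(21/72) (quadrant-adjusted) = 16.26°


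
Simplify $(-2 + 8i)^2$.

(a + bi)^2 = a^2 - b^2 + 2abi
= (-2)^2 - 8^2 + 2*(-2)*8i
= -60 - 32i


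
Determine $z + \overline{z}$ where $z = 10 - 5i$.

z + conjugate(z) = (a + bi) + (a - bi) = 2a
= 2 * 10 = 20


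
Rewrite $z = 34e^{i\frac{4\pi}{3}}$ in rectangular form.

a = r cos θ = 34 * -1/2 = -17
b = r sin θ = 34 * -sqrt(3)/2 = -17*sqrt(3)
z = -17 - 17*sqrt(3)i


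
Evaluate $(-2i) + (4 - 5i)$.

(0 + 4) + (-2 + (-5))i = 4 - 7i


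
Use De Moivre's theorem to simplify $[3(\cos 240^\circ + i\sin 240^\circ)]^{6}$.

By De Moivre: z^n = r^n(cos(nθ) + i sin(nθ))
= 3^6(cos(6*240°) + i sin(6*240°))
= 729(cos 0° + i sin 0°)
= 729


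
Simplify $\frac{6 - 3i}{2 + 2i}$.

Multiply numerator and denominator by conjugate (2 - 2i):
= (6 - 3i)(2 - 2i) / (2^2 + 2^2)
= (6 - 18i) / 8
Divide through by 2: (3 - 9i) / 4
= 3/4 - (9/4)i


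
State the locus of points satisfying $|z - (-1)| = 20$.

|z - z0| = r describes a circle centered at z0 with radius r
Here z0 = -1 and r = 20
Locus: Circle centered at (-1, 0) with radius 20


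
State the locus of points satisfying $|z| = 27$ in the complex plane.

|z| = 27 means sqrt(x^2 + y^2) = 27
This is a circle of radius 27 centered at the origin


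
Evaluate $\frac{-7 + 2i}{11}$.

Divisor is real, so divide each part by 11:
= -7/11 + (2/11)i


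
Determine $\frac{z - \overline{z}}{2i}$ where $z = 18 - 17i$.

z - conjugate(z) = 2bi
(z - conjugate(z))/(2i) = 2bi/(2i) = b = -17


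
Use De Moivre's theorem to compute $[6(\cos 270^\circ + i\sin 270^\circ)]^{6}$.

By De Moivre: z^n = r^n(cos(nθ) + i sin(nθ))
= 6^6(cos(6*270°) + i sin(6*270°))
= 46656(cos 180° + i sin 180°)
= -46656


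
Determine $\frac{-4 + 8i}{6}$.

Divisor is real, so divide each part by 6:
= -2/3 + (4/3)i


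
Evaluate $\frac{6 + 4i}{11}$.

Divisor is real, so divide each part by 11:
= 6/11 + (4/11)i


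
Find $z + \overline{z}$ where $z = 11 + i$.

z + conjugate(z) = (a + bi) + (a - bi) = 2a
= 2 * 11 = 22


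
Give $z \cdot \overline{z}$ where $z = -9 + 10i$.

z * conjugate(z) = |z|^2 = a^2 + b^2
= (-9)^2 + 10^2 = 181


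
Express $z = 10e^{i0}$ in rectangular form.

a = r cos θ = 10 * 1 = 10
b = r sin θ = 10 * 0 = 0
z = 10


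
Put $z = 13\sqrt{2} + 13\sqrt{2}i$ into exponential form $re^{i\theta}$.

r = |z| = sqrt((13*sqrt(2))^2 + (13*sqrt(2))^2) = sqrt(338 + 338) = sqrt(676) = 26
θ = arctan(b/a) = arctan(18.3848/18.3848) (quadrant-adjusted) = 45° = π/4
z = 26e^(i*π/4)


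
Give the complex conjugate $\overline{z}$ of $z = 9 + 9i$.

If z = a + bi, then conjugate(z) = a - bi
conjugate(9 + 9i) = 9 - 9i


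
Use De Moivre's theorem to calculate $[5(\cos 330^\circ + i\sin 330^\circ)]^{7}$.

By De Moivre: z^n = r^n(cos(nθ) + i sin(nθ))
= 5^7(cos(7*330°) + i sin(7*330°))
= 78125(cos 150° + i sin 150°)
= -78125*sqrt(3)/2 + (78125/2)i


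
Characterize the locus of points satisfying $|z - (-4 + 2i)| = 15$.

|z - z0| = r describes a circle centered at z0 with radius r
Here z0 = -4 + 2i and r = 15
Locus: Circle centered at (-4, 2) with radius 15


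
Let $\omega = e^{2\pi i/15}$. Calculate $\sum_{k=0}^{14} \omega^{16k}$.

Let ζ = ω^16 = e^(2πi·16/15). Since 15 ∤ 16, ζ ≠ 1.
Sum = Σ_{k=0}^{14} ζ^k = (ζ^15 - 1)/(ζ - 1) = (ω^{16·15} - 1)/(ζ - 1) = (1 - 1)/(ζ - 1) = 0


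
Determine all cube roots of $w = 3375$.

|w| = 3375, arg(w) = 0°
Root modulus = 3375^(1/3) = 15
Root arguments: θ_k = (0° + 360°k)/3 for k = 0, 1, ..., 2
Roots: 15, -15/2 + (15*sqrt(3)/2)i, -15/2 - (15*sqrt(3)/2)i


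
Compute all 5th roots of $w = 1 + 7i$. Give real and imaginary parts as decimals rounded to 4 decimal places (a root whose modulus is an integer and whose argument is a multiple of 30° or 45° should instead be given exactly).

|w| = sqrt(50) ≈ 7.071068, arg(w) ≈ 81.869898°
Root modulus = sqrt(50)^(1/5) ≈ 1.478758
Root arguments: θ_k = (arg(w) + 360°k)/5 for k = 0, 1, ..., 4
Compute each root as (root modulus)(cos θ_k + i sin θ_k) using full-precision intermediates, then round to 4 decimal places.
Roots: 1.4188 + 0.4169i, 0.0420 + 1.4782i, -1.3928 + 0.4967i, -0.9028 - 1.1712i, 0.8349 - 1.2205i


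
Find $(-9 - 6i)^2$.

(a + bi)^2 = a^2 - b^2 + 2abi
= (-9)^2 - (-6)^2 + 2*(-9)*(-6)i
= 45 + 108i


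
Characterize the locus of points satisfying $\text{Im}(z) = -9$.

Im(z) = y where z = x + yi; the equation y = -9 is satisfied by all points with that y-coordinate
Locus: Horizontal line y = -9


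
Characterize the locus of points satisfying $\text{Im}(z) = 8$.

Im(z) = y where z = x + yi; the equation y = 8 is satisfied by all points with that y-coordinate
Locus: Horizontal line y = 8


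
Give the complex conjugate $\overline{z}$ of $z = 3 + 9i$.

If z = a + bi, then conjugate(z) = a - bi
conjugate(3 + 9i) = 3 - 9i


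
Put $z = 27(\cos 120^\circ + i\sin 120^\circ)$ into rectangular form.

a = r cos θ = 27 * -1/2 = -27/2
b = r sin θ = 27 * sqrt(3)/2 = 27*sqrt(3)/2
z = -27/2 + (27*sqrt(3)/2)i


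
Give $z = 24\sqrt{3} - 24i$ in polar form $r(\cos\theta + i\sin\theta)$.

r = |z| = sqrt(a^2 + b^2) = sqrt((24*sqrt(3))^2 + (-24)^2) = sqrt(1728 + 576) = sqrt(2304) = 48
θ = arctan(b/a) = arctan(-24/41.5692) (quadrant-adjusted) = 330°
z = 48(cos 330° + i sin 330°)


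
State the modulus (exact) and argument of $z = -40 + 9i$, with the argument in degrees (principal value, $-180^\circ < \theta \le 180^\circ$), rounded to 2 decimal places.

|z| = sqrt((-40)^2 + 9^2) = 41
arg(z) = arctan(b/a) = arctan(9/-40) (quadrant-adjusted) = 167.32°


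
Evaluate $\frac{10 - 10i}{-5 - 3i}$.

Multiply numerator and denominator by conjugate (-5 + 3i):
= (10 - 10i)(-5 + 3i) / ((-5)^2 + (-3)^2)
= (-20 + 80i) / 34
Divide through by 2: (-10 + 40i) / 17
= -10/17 + (40/17)i


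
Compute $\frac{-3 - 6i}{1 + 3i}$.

Multiply numerator and denominator by conjugate (1 - 3i):
= (-3 - 6i)(1 - 3i) / (1^2 + 3^2)
= (-21 + 3i) / 10
= -21/10 + (3/10)i


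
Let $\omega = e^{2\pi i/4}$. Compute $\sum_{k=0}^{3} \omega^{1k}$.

Let ζ = ω^1 = e^(2πi·1/4). Since 4 ∤ 1, ζ ≠ 1.
Sum = Σ_{k=0}^{3} ζ^k = (ζ^4 - 1)/(ζ - 1) = (ω^{1·4} - 1)/(ζ - 1) = (1 - 1)/(ζ - 1) = 0


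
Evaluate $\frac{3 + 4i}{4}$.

Divisor is real, so divide each part by 4:
= 3/4 + i


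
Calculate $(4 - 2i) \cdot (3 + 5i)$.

(a1*a2 - b1*b2) + (a1*b2 + b1*a2)i
= (12 - (-10)) + (20 + (-6))i
= 22 + 14i


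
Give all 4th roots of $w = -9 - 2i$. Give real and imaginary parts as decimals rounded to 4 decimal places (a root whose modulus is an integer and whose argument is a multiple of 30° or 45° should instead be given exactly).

|w| = sqrt(85) ≈ 9.219544, arg(w) ≈ 192.528808°
Root modulus = sqrt(85)^(1/4) ≈ 1.742518
Root arguments: θ_k = (arg(w) + 360°k)/4 for k = 0, 1, ..., 3
Compute each root as (root modulus)(cos θ_k + i sin θ_k) using full-precision intermediates, then round to 4 decimal places.
Roots: 1.1630 + 1.2976i, -1.2976 + 1.1630i, -1.1630 - 1.2976i, 1.2976 - 1.1630i


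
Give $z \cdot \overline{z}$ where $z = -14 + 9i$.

z * conjugate(z) = |z|^2 = a^2 + b^2
= (-14)^2 + 9^2 = 277


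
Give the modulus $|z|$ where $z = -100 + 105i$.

|z| = sqrt(a^2 + b^2) = sqrt((-100)^2 + 105^2) = sqrt(21025) = 145


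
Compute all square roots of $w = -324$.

|w| = 324, arg(w) = 180°
Root modulus = 324^(1/2) = 18
Root arguments: θ_k = (180° + 360°k)/2 for k = 0, 1, ..., 1
Roots: 18i, -18i


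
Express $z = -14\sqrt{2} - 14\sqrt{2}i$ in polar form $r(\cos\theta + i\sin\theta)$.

r = |z| = sqrt(a^2 + b^2) = sqrt((-14*sqrt(2))^2 + (-14*sqrt(2))^2) = sqrt(392 + 392) = sqrt(784) = 28
θ = arctan(b/a) = arctan(-19.799/-19.799) (quadrant-adjusted) = 225°
z = 28(cos 225° + i sin 225°)


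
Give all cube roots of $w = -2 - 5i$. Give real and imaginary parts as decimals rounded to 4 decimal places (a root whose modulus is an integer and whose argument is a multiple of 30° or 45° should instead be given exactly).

|w| = sqrt(29) ≈ 5.385165, arg(w) ≈ 248.198591°
Root modulus = sqrt(29)^(1/3) ≈ 1.752803
Root arguments: θ_k = (arg(w) + 360°k)/3 for k = 0, 1, ..., 2
Compute each root as (root modulus)(cos θ_k + i sin θ_k) using full-precision intermediates, then round to 4 decimal places.
Roots: 0.2217 + 1.7387i, -1.6166 - 0.6773i, 1.3949 - 1.0614i
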